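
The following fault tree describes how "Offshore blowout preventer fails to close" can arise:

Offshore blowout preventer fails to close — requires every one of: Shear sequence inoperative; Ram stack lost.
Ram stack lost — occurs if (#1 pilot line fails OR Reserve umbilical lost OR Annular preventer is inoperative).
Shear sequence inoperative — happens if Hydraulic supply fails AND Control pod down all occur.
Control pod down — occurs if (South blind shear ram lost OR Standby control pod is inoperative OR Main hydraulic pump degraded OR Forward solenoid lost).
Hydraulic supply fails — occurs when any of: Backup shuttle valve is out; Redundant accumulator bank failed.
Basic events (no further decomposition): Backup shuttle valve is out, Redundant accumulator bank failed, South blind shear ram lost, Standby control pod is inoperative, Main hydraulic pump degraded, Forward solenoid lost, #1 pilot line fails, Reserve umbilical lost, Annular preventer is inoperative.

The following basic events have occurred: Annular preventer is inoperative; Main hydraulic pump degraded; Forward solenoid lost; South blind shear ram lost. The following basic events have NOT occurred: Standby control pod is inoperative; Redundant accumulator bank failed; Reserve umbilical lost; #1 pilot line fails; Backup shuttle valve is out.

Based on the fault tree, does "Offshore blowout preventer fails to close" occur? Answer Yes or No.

Hydraulic supply fails [OR]: Backup shuttle valve is out=not, Redundant accumulator bank failed=not → no input occurs → does not occur.
Control pod down [OR]: South blind shear ram lost=occurs, Standby control pod is inoperative=not, Main hydraulic pump degraded=occurs, Forward solenoid lost=occurs → at least one input occurs → occurs.
Shear sequence inoperative [AND]: Hydraulic supply fails=not, Control pod down=occurs → not all inputs occur → does not occur.
Ram stack lost [OR]: #1 pilot line fails=not, Reserve umbilical lost=not, Annular preventer is inoperative=occurs → at least one input occurs → occurs.
Offshore blowout preventer fails to close [AND]: Shear sequence inoperative=not, Ram stack lost=occurs → not all inputs occur → does not occur.

No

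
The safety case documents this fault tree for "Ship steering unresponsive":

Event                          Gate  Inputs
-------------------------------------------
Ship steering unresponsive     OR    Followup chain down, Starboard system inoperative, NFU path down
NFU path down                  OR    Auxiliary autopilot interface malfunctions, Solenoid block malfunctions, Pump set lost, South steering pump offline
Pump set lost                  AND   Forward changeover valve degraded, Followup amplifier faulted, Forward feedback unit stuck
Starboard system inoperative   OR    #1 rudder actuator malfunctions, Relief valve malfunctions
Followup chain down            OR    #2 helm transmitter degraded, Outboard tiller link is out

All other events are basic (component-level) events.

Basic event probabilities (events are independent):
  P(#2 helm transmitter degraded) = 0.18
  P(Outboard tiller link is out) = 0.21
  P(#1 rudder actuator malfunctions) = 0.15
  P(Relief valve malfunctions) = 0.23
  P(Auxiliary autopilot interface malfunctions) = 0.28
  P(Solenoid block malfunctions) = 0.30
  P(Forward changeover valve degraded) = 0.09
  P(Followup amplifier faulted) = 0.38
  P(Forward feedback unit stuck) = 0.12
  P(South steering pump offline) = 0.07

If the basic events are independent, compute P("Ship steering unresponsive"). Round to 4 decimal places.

P(Followup chain down) [OR] = 1 − (1−0.18) × (1−0.21) = 0.352200
P(Starboard system inoperative) [OR] = 1 − (1−0.15) × (1−0.23) = 0.345500
P(Pump set lost) [AND] = 0.09 × 0.38 × 0.12 = 0.004104
P(NFU path down) [OR] = 1 − (1−0.28) × (1−0.30) × (1−0.004104) × (1−0.07) = 0.533204
P(Ship steering unresponsive) [OR] = 1 − (1−0.352200) × (1−0.345500) × (1−0.533204) = 0.802085
Rounded to 4 decimal places: P(Ship steering unresponsive) ≈ 0.8021.

0.8021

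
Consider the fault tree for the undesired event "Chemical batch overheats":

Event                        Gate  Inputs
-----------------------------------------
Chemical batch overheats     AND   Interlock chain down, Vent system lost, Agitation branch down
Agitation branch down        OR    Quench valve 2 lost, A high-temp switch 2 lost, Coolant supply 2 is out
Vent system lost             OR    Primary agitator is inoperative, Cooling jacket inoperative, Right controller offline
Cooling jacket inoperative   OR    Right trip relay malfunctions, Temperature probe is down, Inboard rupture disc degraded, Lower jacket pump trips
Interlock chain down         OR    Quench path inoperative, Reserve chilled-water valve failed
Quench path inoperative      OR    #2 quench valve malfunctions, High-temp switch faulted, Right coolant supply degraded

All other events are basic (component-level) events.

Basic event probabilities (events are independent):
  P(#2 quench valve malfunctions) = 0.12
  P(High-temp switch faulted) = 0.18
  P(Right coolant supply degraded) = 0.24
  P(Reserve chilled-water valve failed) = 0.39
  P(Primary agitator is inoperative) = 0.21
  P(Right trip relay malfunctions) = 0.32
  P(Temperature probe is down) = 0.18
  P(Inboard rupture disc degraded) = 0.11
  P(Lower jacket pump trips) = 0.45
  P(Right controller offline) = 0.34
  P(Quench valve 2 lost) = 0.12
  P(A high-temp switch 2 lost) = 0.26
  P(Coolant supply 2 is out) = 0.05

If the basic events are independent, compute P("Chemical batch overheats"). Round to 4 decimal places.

P(Quench path inoperative) [OR] = 1 − (1−0.12) × (1−0.18) × (1−0.24) = 0.451584
P(Interlock chain down) [OR] = 1 − (1−0.451584) × (1−0.39) = 0.665466
P(Cooling jacket inoperative) [OR] = 1 − (1−0.32) × (1−0.18) × (1−0.11) × (1−0.45) = 0.727055
P(Vent system lost) [OR] = 1 − (1−0.21) × (1−0.727055) × (1−0.34) = 0.857686
P(Agitation branch down) [OR] = 1 − (1−0.12) × (1−0.26) × (1−0.05) = 0.381360
P(Chemical batch overheats) [AND] = 0.665466 × 0.857686 × 0.381360 = 0.217665
Rounded to 4 decimal places: P(Chemical batch overheats) ≈ 0.2177.

0.2177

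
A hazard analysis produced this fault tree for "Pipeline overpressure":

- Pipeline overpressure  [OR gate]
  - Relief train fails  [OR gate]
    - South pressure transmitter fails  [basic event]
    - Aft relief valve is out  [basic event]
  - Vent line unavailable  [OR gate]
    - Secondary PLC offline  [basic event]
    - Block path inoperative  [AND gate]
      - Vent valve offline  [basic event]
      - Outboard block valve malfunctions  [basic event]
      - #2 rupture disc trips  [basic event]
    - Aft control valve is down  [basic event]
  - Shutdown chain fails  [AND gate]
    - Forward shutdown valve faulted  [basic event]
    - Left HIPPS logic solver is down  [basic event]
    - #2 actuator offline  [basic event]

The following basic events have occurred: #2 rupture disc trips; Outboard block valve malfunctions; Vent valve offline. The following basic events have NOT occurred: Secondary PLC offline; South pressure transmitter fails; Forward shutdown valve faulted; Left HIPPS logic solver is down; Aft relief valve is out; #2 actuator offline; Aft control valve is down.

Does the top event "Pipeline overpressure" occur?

Relief train fails [OR]: South pressure transmitter fails=not, Aft relief valve is out=not → no input occurs → does not occur.
Block path inoperative [AND]: Vent valve offline=occurs, Outboard block valve malfunctions=occurs, #2 rupture disc trips=occurs → all inputs occur → occurs.
Vent line unavailable [OR]: Secondary PLC offline=not, Block path inoperative=occurs, Aft control valve is down=not → at least one input occurs → occurs.
Shutdown chain fails [AND]: Forward shutdown valve faulted=not, Left HIPPS logic solver is down=not, #2 actuator offline=not → not all inputs occur → does not occur.
Pipeline overpressure [OR]: Relief train fails=not, Vent line unavailable=occurs, Shutdown chain fails=not → at least one input occurs → occurs.

Yes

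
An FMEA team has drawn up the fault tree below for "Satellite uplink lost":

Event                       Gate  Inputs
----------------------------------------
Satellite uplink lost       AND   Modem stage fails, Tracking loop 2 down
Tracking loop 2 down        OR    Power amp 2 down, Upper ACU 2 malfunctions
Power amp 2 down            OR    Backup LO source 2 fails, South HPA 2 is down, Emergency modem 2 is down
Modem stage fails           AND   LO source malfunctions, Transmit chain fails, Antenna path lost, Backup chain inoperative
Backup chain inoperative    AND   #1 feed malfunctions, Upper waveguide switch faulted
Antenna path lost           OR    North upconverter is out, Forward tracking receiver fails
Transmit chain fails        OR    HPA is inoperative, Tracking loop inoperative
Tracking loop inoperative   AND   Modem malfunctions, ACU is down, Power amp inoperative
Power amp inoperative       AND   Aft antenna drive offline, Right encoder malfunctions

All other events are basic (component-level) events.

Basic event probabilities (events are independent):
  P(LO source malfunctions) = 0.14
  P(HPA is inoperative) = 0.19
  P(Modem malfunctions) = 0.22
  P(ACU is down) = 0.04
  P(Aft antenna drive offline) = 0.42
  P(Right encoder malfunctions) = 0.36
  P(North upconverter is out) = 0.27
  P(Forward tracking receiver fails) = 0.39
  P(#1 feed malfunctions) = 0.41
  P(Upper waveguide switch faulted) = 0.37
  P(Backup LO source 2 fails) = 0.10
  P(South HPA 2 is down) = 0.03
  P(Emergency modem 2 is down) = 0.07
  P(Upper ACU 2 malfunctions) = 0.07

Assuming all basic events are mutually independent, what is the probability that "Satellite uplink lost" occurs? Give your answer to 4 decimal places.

P(Power amp inoperative) [AND] = 0.42 × 0.36 = 0.151200
P(Tracking loop inoperative) [AND] = 0.22 × 0.04 × 0.151200 = 0.001331
P(Transmit chain fails) [OR] = 1 − (1−0.19) × (1−0.001331) = 0.191078
P(Antenna path lost) [OR] = 1 − (1−0.27) × (1−0.39) = 0.554700
P(Backup chain inoperative) [AND] = 0.41 × 0.37 = 0.151700
P(Modem stage fails) [AND] = 0.14 × 0.191078 × 0.554700 × 0.151700 = 0.002251
P(Power amp 2 down) [OR] = 1 − (1−0.10) × (1−0.03) × (1−0.07) = 0.188110
P(Tracking loop 2 down) [OR] = 1 − (1−0.188110) × (1−0.07) = 0.244942
P(Satellite uplink lost) [AND] = 0.002251 × 0.244942 = 0.000551
Rounded to 4 decimal places: P(Satellite uplink lost) ≈ 0.0006.

0.0006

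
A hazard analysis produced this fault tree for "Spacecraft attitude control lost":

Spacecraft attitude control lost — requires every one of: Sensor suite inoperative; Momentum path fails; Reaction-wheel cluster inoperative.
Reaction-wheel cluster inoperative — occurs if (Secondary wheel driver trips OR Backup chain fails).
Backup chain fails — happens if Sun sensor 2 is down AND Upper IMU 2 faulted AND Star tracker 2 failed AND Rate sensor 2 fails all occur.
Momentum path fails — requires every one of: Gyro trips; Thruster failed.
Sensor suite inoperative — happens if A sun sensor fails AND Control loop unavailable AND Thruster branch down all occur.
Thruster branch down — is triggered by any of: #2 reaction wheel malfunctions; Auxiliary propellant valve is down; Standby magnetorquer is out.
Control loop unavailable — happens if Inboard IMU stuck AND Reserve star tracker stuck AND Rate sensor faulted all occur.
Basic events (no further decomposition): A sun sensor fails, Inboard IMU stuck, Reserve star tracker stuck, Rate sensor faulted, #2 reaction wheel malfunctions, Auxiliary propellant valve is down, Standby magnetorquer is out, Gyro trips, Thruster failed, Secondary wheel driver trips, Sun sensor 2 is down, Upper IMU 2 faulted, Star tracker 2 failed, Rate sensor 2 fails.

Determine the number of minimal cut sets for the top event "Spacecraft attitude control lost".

Control loop unavailable [AND]: one cut set from each child combined → 1 × 1 × 1 = 1 cut set(s).
Thruster branch down [OR]: union of children's cut sets → 3 cut set(s).
Sensor suite inoperative [AND]: one cut set from each child combined → 1 × 1 × 3 = 3 cut set(s).
Momentum path fails [AND]: one cut set from each child combined → 1 × 1 = 1 cut set(s).
Backup chain fails [AND]: one cut set from each child combined → 1 × 1 × 1 × 1 = 1 cut set(s).
Reaction-wheel cluster inoperative [OR]: union of children's cut sets → 2 cut set(s).
Spacecraft attitude control lost [AND]: one cut set from each child combined → 3 × 1 × 2 = 6 cut set(s).
Minimal cut sets: {#2 reaction wheel malfunctions, A sun sensor fails, Gyro trips, Inboard IMU stuck, Rate sensor faulted, Reserve star tracker stuck, Secondary wheel driver trips, Thruster failed}; {#2 reaction wheel malfunctions, A sun sensor fails, Gyro trips, Inboard IMU stuck, Rate sensor 2 fails, Rate sensor faulted, Reserve star tracker stuck, Star tracker 2 failed, Sun sensor 2 is down, Thruster failed, Upper IMU 2 faulted}; {A sun sensor fails, Auxiliary propellant valve is down, Gyro trips, Inboard IMU stuck, Rate sensor faulted, Reserve star tracker stuck, Secondary wheel driver trips, Thruster failed}; {A sun sensor fails, Auxiliary propellant valve is down, Gyro trips, Inboard IMU stuck, Rate sensor 2 fails, Rate sensor faulted, Reserve star tracker stuck, Star tracker 2 failed, Sun sensor 2 is down, Thruster failed, Upper IMU 2 faulted}; {A sun sensor fails, Gyro trips, Inboard IMU stuck, Rate sensor faulted, Reserve star tracker stuck, Secondary wheel driver trips, Standby magnetorquer is out, Thruster failed}; {A sun sensor fails, Gyro trips, Inboard IMU stuck, Rate sensor 2 fails, Rate sensor faulted, Reserve star tracker stuck, Standby magnetorquer is out, Star tracker 2 failed, Sun sensor 2 is down, Thruster failed, Upper IMU 2 faulted}.

6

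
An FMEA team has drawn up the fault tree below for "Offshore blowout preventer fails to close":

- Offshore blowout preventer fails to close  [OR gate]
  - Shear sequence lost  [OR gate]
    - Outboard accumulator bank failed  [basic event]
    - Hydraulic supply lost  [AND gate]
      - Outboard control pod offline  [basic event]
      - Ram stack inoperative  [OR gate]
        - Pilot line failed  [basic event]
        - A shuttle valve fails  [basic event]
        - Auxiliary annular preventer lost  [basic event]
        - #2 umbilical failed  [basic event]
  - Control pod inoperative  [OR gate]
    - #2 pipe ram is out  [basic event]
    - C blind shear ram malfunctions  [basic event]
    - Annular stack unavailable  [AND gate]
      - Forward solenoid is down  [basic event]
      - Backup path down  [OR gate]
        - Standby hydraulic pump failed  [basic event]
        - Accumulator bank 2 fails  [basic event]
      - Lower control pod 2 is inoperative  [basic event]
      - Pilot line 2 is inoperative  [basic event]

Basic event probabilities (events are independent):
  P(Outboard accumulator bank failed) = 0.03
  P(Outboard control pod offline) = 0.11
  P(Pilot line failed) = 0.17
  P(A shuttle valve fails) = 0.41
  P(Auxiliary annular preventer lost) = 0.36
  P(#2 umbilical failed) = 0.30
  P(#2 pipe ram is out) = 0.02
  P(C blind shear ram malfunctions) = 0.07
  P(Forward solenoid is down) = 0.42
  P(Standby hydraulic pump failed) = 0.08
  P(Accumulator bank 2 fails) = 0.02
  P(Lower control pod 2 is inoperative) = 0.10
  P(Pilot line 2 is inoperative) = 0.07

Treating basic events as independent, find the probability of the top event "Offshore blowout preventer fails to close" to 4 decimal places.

0.1921

P(Ram stack inoperative) [OR] = 1 − (1−0.17) × (1−0.41) × (1−0.36) × (1−0.30) = 0.780614
P(Hydraulic supply lost) [AND] = 0.11 × 0.780614 = 0.085868
P(Shear sequence lost) [OR] = 1 − (1−0.03) × (1−0.085868) = 0.113292
P(Backup path down) [OR] = 1 − (1−0.08) × (1−0.02) = 0.098400
P(Annular stack unavailable) [AND] = 0.42 × 0.098400 × 0.10 × 0.07 = 0.000289
P(Control pod inoperative) [OR] = 1 − (1−0.02) × (1−0.07) × (1−0.000289) = 0.088863
P(Offshore blowout preventer fails to close) [OR] = 1 − (1−0.113292) × (1−0.088863) = 0.192088
Rounded to 4 decimal places: P(Offshore blowout preventer fails to close) ≈ 0.1921.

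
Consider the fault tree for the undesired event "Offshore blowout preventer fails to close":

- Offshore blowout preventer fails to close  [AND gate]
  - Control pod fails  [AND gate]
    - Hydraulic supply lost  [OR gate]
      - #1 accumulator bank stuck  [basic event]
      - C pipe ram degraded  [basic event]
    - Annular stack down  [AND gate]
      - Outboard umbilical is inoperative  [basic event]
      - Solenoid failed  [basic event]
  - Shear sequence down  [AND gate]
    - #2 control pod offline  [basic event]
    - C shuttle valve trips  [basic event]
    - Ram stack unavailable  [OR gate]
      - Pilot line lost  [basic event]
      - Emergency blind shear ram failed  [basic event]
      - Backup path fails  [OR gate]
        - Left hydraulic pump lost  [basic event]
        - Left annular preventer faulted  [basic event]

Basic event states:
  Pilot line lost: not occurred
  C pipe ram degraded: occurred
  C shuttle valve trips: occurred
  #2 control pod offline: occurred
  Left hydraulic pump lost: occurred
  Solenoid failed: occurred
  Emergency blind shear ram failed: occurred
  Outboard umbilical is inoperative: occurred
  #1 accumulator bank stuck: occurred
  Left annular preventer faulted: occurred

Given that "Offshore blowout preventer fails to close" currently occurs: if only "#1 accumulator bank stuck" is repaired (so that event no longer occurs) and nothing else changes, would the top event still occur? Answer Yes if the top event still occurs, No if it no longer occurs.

Counterfactual: set "#1 accumulator bank stuck" to not occurred.
Hydraulic supply lost [OR]: #1 accumulator bank stuck=not, C pipe ram degraded=occurs → at least one input occurs → occurs.
Annular stack down [AND]: Outboard umbilical is inoperative=occurs, Solenoid failed=occurs → all inputs occur → occurs.
Control pod fails [AND]: Hydraulic supply lost=occurs, Annular stack down=occurs → all inputs occur → occurs.
Backup path fails [OR]: Left hydraulic pump lost=occurs, Left annular preventer faulted=occurs → at least one input occurs → occurs.
Ram stack unavailable [OR]: Pilot line lost=not, Emergency blind shear ram failed=occurs, Backup path fails=occurs → at least one input occurs → occurs.
Shear sequence down [AND]: #2 control pod offline=occurs, C shuttle valve trips=occurs, Ram stack unavailable=occurs → all inputs occur → occurs.
Offshore blowout preventer fails to close [AND]: Control pod fails=occurs, Shear sequence down=occurs → all inputs occur → occurs.

Yes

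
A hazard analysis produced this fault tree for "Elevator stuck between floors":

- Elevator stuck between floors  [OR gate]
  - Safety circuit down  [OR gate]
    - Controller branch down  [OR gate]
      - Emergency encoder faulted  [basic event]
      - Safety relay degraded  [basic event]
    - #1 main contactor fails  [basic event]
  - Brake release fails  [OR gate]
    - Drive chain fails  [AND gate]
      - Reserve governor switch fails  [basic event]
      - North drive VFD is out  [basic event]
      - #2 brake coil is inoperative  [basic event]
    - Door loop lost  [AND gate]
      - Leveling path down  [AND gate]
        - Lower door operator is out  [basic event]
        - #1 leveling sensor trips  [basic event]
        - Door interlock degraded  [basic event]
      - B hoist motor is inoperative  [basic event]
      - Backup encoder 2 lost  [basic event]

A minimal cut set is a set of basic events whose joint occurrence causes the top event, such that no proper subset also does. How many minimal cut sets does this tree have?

5

Controller branch down [OR]: union of children's cut sets → 2 cut set(s).
Safety circuit down [OR]: union of children's cut sets → 3 cut set(s).
Drive chain fails [AND]: one cut set from each child combined → 1 × 1 × 1 = 1 cut set(s).
Leveling path down [AND]: one cut set from each child combined → 1 × 1 × 1 = 1 cut set(s).
Door loop lost [AND]: one cut set from each child combined → 1 × 1 × 1 = 1 cut set(s).
Brake release fails [OR]: union of children's cut sets → 2 cut set(s).
Elevator stuck between floors [OR]: union of children's cut sets → 5 cut set(s).
Minimal cut sets: {Emergency encoder faulted}; {Safety relay degraded}; {#1 main contactor fails}; {#2 brake coil is inoperative, North drive VFD is out, Reserve governor switch fails}; {#1 leveling sensor trips, B hoist motor is inoperative, Backup encoder 2 lost, Door interlock degraded, Lower door operator is out}.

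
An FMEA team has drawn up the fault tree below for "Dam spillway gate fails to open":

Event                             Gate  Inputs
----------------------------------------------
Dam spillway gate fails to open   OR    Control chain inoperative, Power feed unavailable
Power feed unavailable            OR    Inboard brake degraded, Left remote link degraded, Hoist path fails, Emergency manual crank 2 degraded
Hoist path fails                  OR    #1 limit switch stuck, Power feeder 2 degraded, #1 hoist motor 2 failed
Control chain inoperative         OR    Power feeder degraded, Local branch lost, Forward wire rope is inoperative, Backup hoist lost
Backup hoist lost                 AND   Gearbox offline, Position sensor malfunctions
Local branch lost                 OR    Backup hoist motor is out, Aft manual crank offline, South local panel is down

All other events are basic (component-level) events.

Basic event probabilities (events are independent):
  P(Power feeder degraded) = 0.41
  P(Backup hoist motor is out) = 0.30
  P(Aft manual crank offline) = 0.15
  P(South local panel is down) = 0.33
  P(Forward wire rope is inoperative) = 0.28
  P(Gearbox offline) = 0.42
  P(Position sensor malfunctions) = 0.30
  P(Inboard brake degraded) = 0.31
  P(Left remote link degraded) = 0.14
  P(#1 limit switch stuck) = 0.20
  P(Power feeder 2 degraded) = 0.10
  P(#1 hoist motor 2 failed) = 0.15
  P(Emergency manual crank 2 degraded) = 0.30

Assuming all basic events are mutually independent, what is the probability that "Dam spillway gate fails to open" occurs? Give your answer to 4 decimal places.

P(Local branch lost) [OR] = 1 − (1−0.30) × (1−0.15) × (1−0.33) = 0.601350
P(Backup hoist lost) [AND] = 0.42 × 0.30 = 0.126000
P(Control chain inoperative) [OR] = 1 − (1−0.41) × (1−0.601350) × (1−0.28) × (1−0.126000) = 0.851991
P(Hoist path fails) [OR] = 1 − (1−0.20) × (1−0.10) × (1−0.15) = 0.388000
P(Power feed unavailable) [OR] = 1 − (1−0.31) × (1−0.14) × (1−0.388000) × (1−0.30) = 0.745787
P(Dam spillway gate fails to open) [OR] = 1 − (1−0.851991) × (1−0.745787) = 0.962374
Rounded to 4 decimal places: P(Dam spillway gate fails to open) ≈ 0.9624.

0.9624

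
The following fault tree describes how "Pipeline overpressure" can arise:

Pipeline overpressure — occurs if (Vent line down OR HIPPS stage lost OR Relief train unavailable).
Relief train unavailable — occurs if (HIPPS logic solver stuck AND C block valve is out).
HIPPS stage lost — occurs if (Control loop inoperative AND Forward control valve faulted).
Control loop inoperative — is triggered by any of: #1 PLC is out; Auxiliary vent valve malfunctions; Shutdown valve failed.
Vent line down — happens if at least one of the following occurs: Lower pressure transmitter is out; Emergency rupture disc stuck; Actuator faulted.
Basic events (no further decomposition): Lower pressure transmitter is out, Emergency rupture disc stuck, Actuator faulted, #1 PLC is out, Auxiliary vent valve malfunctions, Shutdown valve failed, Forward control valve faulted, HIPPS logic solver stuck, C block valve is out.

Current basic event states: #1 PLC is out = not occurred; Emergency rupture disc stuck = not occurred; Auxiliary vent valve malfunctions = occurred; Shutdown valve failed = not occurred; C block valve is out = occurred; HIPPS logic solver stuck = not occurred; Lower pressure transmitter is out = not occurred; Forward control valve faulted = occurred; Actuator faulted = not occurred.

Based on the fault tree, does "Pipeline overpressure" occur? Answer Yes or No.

Vent line down [OR]: Lower pressure transmitter is out=not, Emergency rupture disc stuck=not, Actuator faulted=not → no input occurs → does not occur.
Control loop inoperative [OR]: #1 PLC is out=not, Auxiliary vent valve malfunctions=occurs, Shutdown valve failed=not → at least one input occurs → occurs.
HIPPS stage lost [AND]: Control loop inoperative=occurs, Forward control valve faulted=occurs → all inputs occur → occurs.
Relief train unavailable [AND]: HIPPS logic solver stuck=not, C block valve is out=occurs → not all inputs occur → does not occur.
Pipeline overpressure [OR]: Vent line down=not, HIPPS stage lost=occurs, Relief train unavailable=not → at least one input occurs → occurs.

Yes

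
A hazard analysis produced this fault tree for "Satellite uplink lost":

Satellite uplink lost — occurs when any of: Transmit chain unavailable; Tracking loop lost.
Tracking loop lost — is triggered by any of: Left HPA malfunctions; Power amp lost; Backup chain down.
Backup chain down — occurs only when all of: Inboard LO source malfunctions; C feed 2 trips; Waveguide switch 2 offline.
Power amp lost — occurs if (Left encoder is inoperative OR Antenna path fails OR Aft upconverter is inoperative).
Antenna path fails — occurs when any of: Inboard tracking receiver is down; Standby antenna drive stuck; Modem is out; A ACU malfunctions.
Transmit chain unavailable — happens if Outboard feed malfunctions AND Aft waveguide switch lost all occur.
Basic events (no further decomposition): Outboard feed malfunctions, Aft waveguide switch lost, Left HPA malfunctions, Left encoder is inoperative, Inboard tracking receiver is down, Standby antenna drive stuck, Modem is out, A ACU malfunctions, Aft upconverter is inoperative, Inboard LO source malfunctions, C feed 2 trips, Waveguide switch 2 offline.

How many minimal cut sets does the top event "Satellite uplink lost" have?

Transmit chain unavailable [AND]: one cut set from each child combined → 1 × 1 = 1 cut set(s).
Antenna path fails [OR]: union of children's cut sets → 4 cut set(s).
Power amp lost [OR]: union of children's cut sets → 6 cut set(s).
Backup chain down [AND]: one cut set from each child combined → 1 × 1 × 1 = 1 cut set(s).
Tracking loop lost [OR]: union of children's cut sets → 8 cut set(s).
Satellite uplink lost [OR]: union of children's cut sets → 9 cut set(s).
Minimal cut sets: {Aft waveguide switch lost, Outboard feed malfunctions}; {Left HPA malfunctions}; {Left encoder is inoperative}; {Inboard tracking receiver is down}; {Standby antenna drive stuck}; {Modem is out}; {A ACU malfunctions}; {Aft upconverter is inoperative}; {C feed 2 trips, Inboard LO source malfunctions, Waveguide switch 2 offline}.

9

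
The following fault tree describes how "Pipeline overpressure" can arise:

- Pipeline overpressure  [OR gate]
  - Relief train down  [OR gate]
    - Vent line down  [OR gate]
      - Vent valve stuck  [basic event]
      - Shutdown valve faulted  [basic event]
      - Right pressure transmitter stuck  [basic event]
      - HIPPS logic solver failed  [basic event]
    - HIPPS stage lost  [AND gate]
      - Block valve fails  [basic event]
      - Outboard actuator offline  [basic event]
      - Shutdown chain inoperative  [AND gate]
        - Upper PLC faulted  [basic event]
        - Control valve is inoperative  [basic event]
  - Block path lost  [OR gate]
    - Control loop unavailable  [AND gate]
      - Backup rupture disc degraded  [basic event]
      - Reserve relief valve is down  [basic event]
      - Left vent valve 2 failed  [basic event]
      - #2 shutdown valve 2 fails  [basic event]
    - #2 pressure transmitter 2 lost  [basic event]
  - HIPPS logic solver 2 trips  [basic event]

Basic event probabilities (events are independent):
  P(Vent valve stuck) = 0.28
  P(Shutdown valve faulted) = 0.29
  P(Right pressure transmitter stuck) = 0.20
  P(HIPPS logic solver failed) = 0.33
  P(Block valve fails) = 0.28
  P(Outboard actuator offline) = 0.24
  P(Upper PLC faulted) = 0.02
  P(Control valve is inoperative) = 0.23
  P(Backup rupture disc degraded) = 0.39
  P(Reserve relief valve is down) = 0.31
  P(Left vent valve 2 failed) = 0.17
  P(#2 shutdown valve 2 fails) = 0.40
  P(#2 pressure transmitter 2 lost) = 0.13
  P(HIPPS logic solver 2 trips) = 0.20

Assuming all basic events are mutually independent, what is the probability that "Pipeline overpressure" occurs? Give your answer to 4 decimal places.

P(Vent line down) [OR] = 1 − (1−0.28) × (1−0.29) × (1−0.20) × (1−0.33) = 0.725997
P(Shutdown chain inoperative) [AND] = 0.02 × 0.23 = 0.004600
P(HIPPS stage lost) [AND] = 0.28 × 0.24 × 0.004600 = 0.000309
P(Relief train down) [OR] = 1 − (1−0.725997) × (1−0.000309) = 0.726082
P(Control loop unavailable) [AND] = 0.39 × 0.31 × 0.17 × 0.40 = 0.008221
P(Block path lost) [OR] = 1 − (1−0.008221) × (1−0.13) = 0.137152
P(Pipeline overpressure) [OR] = 1 − (1−0.726082) × (1−0.137152) × (1−0.20) = 0.810920
Rounded to 4 decimal places: P(Pipeline overpressure) ≈ 0.8109.

0.8109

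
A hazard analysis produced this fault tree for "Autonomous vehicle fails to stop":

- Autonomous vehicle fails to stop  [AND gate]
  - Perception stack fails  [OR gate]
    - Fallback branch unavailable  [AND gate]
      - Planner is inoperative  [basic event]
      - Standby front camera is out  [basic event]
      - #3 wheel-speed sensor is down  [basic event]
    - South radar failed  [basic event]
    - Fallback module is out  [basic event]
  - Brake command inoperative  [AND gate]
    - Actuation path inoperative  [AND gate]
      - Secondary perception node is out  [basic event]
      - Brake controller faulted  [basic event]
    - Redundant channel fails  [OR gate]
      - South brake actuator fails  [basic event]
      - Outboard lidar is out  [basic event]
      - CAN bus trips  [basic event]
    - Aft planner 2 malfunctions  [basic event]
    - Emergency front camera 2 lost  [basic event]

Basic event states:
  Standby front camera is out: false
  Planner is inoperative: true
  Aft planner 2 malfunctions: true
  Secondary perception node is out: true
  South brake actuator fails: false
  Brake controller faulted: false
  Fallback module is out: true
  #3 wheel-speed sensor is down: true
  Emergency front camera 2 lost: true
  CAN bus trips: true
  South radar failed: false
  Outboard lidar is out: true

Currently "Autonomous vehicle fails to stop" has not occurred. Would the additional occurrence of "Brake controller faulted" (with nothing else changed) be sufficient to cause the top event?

Counterfactual: set "Brake controller faulted" to occurred.
Fallback branch unavailable [AND]: Planner is inoperative=occurs, Standby front camera is out=not, #3 wheel-speed sensor is down=occurs → not all inputs occur → does not occur.
Perception stack fails [OR]: Fallback branch unavailable=not, South radar failed=not, Fallback module is out=occurs → at least one input occurs → occurs.
Actuation path inoperative [AND]: Secondary perception node is out=occurs, Brake controller faulted=occurs → all inputs occur → occurs.
Redundant channel fails [OR]: South brake actuator fails=not, Outboard lidar is out=occurs, CAN bus trips=occurs → at least one input occurs → occurs.
Brake command inoperative [AND]: Actuation path inoperative=occurs, Redundant channel fails=occurs, Aft planner 2 malfunctions=occurs, Emergency front camera 2 lost=occurs → all inputs occur → occurs.
Autonomous vehicle fails to stop [AND]: Perception stack fails=occurs, Brake command inoperative=occurs → all inputs occur → occurs.

Yes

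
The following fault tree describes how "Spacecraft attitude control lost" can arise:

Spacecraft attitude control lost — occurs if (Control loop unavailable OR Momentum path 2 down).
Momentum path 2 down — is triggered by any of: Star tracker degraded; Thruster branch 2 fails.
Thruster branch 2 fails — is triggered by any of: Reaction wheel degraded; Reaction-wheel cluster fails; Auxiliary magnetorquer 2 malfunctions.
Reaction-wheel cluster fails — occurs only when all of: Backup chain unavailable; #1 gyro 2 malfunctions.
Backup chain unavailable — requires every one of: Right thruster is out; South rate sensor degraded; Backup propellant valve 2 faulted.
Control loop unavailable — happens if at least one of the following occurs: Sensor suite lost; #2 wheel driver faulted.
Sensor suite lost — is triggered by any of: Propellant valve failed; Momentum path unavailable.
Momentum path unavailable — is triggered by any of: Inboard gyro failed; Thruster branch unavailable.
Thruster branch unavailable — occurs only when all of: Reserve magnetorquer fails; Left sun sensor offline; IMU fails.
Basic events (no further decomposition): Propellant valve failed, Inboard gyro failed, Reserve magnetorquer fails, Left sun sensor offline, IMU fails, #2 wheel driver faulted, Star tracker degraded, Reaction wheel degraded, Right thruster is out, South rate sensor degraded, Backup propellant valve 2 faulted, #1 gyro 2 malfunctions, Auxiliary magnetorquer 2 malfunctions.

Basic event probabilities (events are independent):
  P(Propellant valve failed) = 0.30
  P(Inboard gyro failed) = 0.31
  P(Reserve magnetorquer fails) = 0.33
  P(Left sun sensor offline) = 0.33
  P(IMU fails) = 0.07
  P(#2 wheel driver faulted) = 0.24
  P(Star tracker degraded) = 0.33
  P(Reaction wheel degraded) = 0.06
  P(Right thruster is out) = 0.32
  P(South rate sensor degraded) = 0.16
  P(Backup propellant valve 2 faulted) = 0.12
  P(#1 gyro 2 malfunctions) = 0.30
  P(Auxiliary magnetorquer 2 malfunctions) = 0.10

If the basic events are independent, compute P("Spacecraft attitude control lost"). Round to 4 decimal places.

P(Thruster branch unavailable) [AND] = 0.33 × 0.33 × 0.07 = 0.007623
P(Momentum path unavailable) [OR] = 1 − (1−0.31) × (1−0.007623) = 0.315260
P(Sensor suite lost) [OR] = 1 − (1−0.30) × (1−0.315260) = 0.520682
P(Control loop unavailable) [OR] = 1 − (1−0.520682) × (1−0.24) = 0.635718
P(Backup chain unavailable) [AND] = 0.32 × 0.16 × 0.12 = 0.006144
P(Reaction-wheel cluster fails) [AND] = 0.006144 × 0.30 = 0.001843
P(Thruster branch 2 fails) [OR] = 1 − (1−0.06) × (1−0.001843) × (1−0.10) = 0.155559
P(Momentum path 2 down) [OR] = 1 − (1−0.33) × (1−0.155559) = 0.434225
P(Spacecraft attitude control lost) [OR] = 1 − (1−0.635718) × (1−0.434225) = 0.793898
Rounded to 4 decimal places: P(Spacecraft attitude control lost) ≈ 0.7939.

0.7939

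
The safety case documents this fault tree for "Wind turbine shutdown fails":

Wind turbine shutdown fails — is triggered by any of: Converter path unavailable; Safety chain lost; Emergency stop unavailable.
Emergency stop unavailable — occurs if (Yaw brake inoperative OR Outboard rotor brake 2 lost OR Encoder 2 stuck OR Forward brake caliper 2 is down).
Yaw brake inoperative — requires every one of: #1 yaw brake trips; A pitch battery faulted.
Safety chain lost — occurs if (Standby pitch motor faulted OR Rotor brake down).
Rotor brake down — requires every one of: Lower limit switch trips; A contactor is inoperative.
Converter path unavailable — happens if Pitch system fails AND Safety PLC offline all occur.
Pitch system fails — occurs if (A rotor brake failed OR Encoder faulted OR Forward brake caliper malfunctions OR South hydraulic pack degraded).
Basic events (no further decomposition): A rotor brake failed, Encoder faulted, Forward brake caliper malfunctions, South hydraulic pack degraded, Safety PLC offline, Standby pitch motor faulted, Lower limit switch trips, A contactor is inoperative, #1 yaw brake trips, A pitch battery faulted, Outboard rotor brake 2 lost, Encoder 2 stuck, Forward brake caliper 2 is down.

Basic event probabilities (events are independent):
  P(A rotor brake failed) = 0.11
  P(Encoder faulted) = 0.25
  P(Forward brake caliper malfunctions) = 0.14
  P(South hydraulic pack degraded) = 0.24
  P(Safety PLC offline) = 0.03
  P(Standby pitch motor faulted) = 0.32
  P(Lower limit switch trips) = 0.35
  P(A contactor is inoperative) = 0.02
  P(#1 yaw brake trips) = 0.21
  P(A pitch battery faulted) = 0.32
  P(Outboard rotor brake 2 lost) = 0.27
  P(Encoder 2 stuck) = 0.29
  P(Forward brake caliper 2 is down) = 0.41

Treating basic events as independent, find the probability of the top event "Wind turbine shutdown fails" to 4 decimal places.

0.8106

P(Pitch system fails) [OR] = 1 − (1−0.11) × (1−0.25) × (1−0.14) × (1−0.24) = 0.563722
P(Converter path unavailable) [AND] = 0.563722 × 0.03 = 0.016912
P(Rotor brake down) [AND] = 0.35 × 0.02 = 0.007000
P(Safety chain lost) [OR] = 1 − (1−0.32) × (1−0.007000) = 0.324760
P(Yaw brake inoperative) [AND] = 0.21 × 0.32 = 0.067200
P(Emergency stop unavailable) [OR] = 1 − (1−0.067200) × (1−0.27) × (1−0.29) × (1−0.41) = 0.714753
P(Wind turbine shutdown fails) [OR] = 1 − (1−0.016912) × (1−0.324760) × (1−0.714753) = 0.810647
Rounded to 4 decimal places: P(Wind turbine shutdown fails) ≈ 0.8106.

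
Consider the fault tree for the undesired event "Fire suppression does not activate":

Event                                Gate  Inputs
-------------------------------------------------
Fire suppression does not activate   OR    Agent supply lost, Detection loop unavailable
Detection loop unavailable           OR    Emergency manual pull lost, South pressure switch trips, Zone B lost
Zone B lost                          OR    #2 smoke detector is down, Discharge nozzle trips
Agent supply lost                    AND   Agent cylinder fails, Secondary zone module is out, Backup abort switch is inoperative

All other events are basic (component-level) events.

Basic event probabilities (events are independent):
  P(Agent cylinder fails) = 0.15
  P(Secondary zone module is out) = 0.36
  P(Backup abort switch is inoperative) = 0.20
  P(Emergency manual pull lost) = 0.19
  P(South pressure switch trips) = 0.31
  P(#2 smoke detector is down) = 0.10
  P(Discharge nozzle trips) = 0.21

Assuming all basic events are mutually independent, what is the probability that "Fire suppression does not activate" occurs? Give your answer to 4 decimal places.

0.6069

P(Agent supply lost) [AND] = 0.15 × 0.36 × 0.20 = 0.010800
P(Zone B lost) [OR] = 1 − (1−0.10) × (1−0.21) = 0.289000
P(Detection loop unavailable) [OR] = 1 − (1−0.19) × (1−0.31) × (1−0.289000) = 0.602622
P(Fire suppression does not activate) [OR] = 1 − (1−0.010800) × (1−0.602622) = 0.606914
Rounded to 4 decimal places: P(Fire suppression does not activate) ≈ 0.6069.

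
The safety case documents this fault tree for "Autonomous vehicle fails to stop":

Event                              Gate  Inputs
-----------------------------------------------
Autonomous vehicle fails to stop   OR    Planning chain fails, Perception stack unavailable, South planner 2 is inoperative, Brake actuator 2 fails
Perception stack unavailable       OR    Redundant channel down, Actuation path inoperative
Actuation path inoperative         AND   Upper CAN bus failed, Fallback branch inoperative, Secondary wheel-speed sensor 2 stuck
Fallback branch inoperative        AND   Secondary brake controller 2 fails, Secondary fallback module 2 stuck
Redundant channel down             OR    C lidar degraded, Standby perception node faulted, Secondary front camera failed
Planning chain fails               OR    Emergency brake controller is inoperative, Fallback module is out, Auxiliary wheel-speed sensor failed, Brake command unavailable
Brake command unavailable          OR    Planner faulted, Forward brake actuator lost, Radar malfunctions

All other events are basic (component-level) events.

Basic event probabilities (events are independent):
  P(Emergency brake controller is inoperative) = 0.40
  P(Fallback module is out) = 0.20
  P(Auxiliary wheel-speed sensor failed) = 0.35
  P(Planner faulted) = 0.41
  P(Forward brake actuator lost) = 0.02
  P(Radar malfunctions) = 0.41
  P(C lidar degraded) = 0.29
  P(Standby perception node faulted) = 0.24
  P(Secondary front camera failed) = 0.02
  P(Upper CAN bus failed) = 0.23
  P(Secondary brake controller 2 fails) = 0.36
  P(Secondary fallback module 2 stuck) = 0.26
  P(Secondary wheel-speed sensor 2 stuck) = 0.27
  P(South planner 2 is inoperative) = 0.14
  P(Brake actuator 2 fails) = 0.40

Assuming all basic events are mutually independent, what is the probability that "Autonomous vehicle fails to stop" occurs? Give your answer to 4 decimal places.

P(Brake command unavailable) [OR] = 1 − (1−0.41) × (1−0.02) × (1−0.41) = 0.658862
P(Planning chain fails) [OR] = 1 − (1−0.40) × (1−0.20) × (1−0.35) × (1−0.658862) = 0.893565
P(Redundant channel down) [OR] = 1 − (1−0.29) × (1−0.24) × (1−0.02) = 0.471192
P(Fallback branch inoperative) [AND] = 0.36 × 0.26 = 0.093600
P(Actuation path inoperative) [AND] = 0.23 × 0.093600 × 0.27 = 0.005813
P(Perception stack unavailable) [OR] = 1 − (1−0.471192) × (1−0.005813) = 0.474266
P(Autonomous vehicle fails to stop) [OR] = 1 − (1−0.893565) × (1−0.474266) × (1−0.14) × (1−0.40) = 0.971126
Rounded to 4 decimal places: P(Autonomous vehicle fails to stop) ≈ 0.9711.

0.9711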